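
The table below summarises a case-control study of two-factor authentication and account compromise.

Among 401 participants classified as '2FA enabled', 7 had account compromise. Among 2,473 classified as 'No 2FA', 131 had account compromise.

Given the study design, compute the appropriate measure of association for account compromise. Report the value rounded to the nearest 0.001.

From the description: a = 7, b = 394, c = 131, d = 2342.
This is a case-control study: participants were sampled on outcome status, so risks in the source population cannot be estimated directly — relative risk is not valid here. The odds ratio is the appropriate measure.
OR = (a·d)/(b·c) = (7 × 2342) / (394 × 131) = 16394 / 51614 = 0.31763

0.318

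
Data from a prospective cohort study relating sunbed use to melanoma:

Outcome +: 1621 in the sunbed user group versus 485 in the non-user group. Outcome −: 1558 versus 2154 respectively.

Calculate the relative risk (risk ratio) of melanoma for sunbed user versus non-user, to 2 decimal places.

2.77

From the description: a = 1621, b = 1558, c = 485, d = 2154.
Risk in exposed = 1621/3179 = 0.50991; risk in unexposed = 485/2639 = 0.18378.
RR = 0.50991 / 0.18378 = 2.77453
The risk among the exposed is 2.77 times that among the unexposed.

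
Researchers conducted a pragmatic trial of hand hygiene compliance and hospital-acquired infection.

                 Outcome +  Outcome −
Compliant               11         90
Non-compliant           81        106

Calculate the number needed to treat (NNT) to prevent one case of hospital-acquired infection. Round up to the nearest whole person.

4

Risk in treated group = 11/101 = 0.10891; risk in control = 81/187 = 0.43316.
Absolute risk reduction = 0.43316 − 0.10891 = 0.32424
NNT = 1 / ARR = 1 / 0.32424 = 3.084 → round up → 4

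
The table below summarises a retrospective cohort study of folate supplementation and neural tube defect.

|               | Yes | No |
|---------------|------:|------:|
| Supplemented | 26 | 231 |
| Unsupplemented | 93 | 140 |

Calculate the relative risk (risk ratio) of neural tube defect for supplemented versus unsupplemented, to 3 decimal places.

0.253

Cells: a = 26, b = 231, c = 93, d = 140.
Risk in exposed = 26/257 = 0.10117; risk in unexposed = 93/233 = 0.39914.
RR = 0.10117 / 0.39914 = 0.25346
The risk is 75% lower among the exposed than among the unexposed.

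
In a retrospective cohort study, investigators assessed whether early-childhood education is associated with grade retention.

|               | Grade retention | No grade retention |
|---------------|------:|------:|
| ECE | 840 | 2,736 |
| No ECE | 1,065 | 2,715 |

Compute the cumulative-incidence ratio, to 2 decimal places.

0.83

Cells: a = 840, b = 2736, c = 1065, d = 2715.
Risk in exposed = 840/3576 = 0.23490; risk in unexposed = 1065/3780 = 0.28175.
RR = 0.23490 / 0.28175 = 0.83373
The risk is 17% lower among the exposed than among the unexposed.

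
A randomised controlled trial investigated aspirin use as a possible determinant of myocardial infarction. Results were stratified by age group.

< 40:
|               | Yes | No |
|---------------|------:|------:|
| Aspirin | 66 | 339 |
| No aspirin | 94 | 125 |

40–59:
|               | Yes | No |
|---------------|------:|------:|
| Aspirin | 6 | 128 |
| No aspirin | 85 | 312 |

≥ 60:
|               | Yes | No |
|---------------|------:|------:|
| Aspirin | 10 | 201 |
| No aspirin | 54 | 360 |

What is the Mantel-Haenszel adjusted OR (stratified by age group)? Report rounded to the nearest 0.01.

OR_MH = Σ(aᵢdᵢ/nᵢ) / Σ(bᵢcᵢ/nᵢ), where nᵢ is the stratum total.
Stratum 1 (< 40): n = 624; a·d/n = 66·125/624 = 13.2212; b·c/n = 339·94/624 = 51.0673
Stratum 2 (40–59): n = 531; a·d/n = 6·312/531 = 3.5254; b·c/n = 128·85/531 = 20.4896
Stratum 3 (≥ 60): n = 625; a·d/n = 10·360/625 = 5.7600; b·c/n = 201·54/625 = 17.3664
OR_MH = (13.2212 + 3.5254 + 5.7600) / (51.0673 + 20.4896 + 17.3664) = 22.5066 / 88.9233 = 0.25310

0.25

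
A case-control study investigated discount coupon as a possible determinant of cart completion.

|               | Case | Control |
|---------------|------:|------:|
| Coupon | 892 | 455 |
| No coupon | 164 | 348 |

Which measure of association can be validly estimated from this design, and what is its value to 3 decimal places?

4.160

Cells: a = 892, b = 455, c = 164, d = 348.
This is a case-control study: participants were sampled on outcome status, so risks in the source population cannot be estimated directly — relative risk is not valid here. The odds ratio is the appropriate measure.
OR = (a·d)/(b·c) = (892 × 348) / (455 × 164) = 310416 / 74620 = 4.15996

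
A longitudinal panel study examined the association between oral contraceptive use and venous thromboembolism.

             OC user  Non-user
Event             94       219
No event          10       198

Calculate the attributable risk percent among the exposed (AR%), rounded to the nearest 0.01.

41.89

Reading the table with exposure as columns: a = 94 (OC user, case), b = 10 (OC user, non-case), c = 219 (Non-user, case), d = 198.
Risk in exposed = 94/104 = 0.90385; risk in unexposed = 219/417 = 0.52518.
RR = 0.90385/0.52518 = 1.72102
AR% = (RR − 1)/RR × 100 = (1.72102 − 1)/1.72102 × 100 = 41.8950%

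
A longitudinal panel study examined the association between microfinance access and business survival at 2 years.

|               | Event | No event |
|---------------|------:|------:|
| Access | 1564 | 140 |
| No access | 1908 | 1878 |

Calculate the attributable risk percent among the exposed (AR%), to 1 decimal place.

45.1

Cells: a = 1564, b = 140, c = 1908, d = 1878.
Risk in exposed = 1564/1704 = 0.91784; risk in unexposed = 1908/3786 = 0.50396.
RR = 0.91784/0.50396 = 1.82125
AR% = (RR − 1)/RR × 100 = (1.82125 − 1)/1.82125 × 100 = 45.0926%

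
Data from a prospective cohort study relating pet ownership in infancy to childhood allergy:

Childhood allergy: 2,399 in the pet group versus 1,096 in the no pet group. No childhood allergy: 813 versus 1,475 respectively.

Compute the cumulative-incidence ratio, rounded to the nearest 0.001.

1.752

From the description: a = 2399, b = 813, c = 1096, d = 1475.
Risk in exposed = 2399/3212 = 0.74689; risk in unexposed = 1096/2571 = 0.42629.
RR = 0.74689 / 0.42629 = 1.75205
The risk among the exposed is 1.75 times that among the unexposed.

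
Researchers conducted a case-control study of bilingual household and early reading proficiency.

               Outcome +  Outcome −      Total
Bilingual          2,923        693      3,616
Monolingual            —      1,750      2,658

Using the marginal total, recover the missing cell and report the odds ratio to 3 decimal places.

8.129

The missing cell is in the unexposed row: 2658 − 1750 = 908.
So a = 2923, b = 693, c = 908, d = 1750.
OR = (a·d)/(b·c) = (2923 × 1750) / (693 × 908) = 5115250 / 629244 = 8.12920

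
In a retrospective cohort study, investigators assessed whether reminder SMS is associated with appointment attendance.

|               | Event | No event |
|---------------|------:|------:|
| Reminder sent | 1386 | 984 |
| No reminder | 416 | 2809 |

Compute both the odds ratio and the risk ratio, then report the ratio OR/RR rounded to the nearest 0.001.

2.098

Cells: a = 1386, b = 984, c = 416, d = 2809.
OR = (1386·2809)/(984·416) = 3893274/409344 = 9.51101
Risk in exposed = 1386/2370 = 0.58481; risk in unexposed = 416/3225 = 0.12899; RR = 4.53368
OR/RR = 9.51101 / 4.53368 = 2.09785
The outcome is not rare, so the OR lies further from 1 than the RR.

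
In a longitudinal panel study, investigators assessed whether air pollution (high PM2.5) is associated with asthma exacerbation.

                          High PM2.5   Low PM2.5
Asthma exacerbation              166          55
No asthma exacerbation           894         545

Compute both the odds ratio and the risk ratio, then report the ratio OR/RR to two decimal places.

1.08

Reading the table with exposure as columns: a = 166 (High PM2.5, case), b = 894 (High PM2.5, non-case), c = 55 (Low PM2.5, case), d = 545.
OR = (166·545)/(894·55) = 90470/49170 = 1.83994
Risk in exposed = 166/1060 = 0.15660; risk in unexposed = 55/600 = 0.09167; RR = 1.70840
OR/RR = 1.83994 / 1.70840 = 1.07699
The outcome is not rare, so the OR lies further from 1 than the RR.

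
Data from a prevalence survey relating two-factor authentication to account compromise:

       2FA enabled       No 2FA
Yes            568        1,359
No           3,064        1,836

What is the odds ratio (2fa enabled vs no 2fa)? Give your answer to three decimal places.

Reading the table with exposure as columns: a = 568 (2FA enabled, case), b = 3064 (2FA enabled, non-case), c = 1359 (No 2FA, case), d = 1836.
OR = (a·d)/(b·c) = (568 × 1836) / (3064 × 1359) = 1042848 / 4163976 = 0.25045
Exposure is associated with lower odds of account compromise (OR = 0.25 < 1).

0.250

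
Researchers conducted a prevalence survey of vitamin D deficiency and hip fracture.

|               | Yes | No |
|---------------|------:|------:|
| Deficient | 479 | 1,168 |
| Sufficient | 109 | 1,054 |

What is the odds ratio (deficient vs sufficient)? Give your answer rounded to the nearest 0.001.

Cells: a = 479, b = 1168, c = 109, d = 1054.
OR = (a·d)/(b·c) = (479 × 1054) / (1168 × 109) = 504866 / 127312 = 3.96558
The odds of hip fracture are about 3.97 times as high in the deficient group.

3.966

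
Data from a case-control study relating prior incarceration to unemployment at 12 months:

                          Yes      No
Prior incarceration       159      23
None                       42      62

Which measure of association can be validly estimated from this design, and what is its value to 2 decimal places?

Cells: a = 159, b = 23, c = 42, d = 62.
This is a case-control study: participants were sampled on outcome status, so risks in the source population cannot be estimated directly — relative risk is not valid here. The odds ratio is the appropriate measure.
OR = (a·d)/(b·c) = (159 × 62) / (23 × 42) = 9858 / 966 = 10.20497

10.20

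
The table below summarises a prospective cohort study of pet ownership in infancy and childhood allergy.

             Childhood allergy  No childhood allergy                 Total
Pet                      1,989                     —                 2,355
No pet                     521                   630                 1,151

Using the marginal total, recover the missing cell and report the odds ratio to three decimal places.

The missing cell is in the exposed row: 2355 − 1989 = 366.
So a = 1989, b = 366, c = 521, d = 630.
OR = (a·d)/(b·c) = (1989 × 630) / (366 × 521) = 1253070 / 190686 = 6.57138

6.571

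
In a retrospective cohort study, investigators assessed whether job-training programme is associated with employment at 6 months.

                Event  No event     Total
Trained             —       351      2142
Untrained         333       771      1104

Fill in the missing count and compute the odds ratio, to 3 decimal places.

11.814

The missing cell is in the exposed row: 2142 − 351 = 1791.
So a = 1791, b = 351, c = 333, d = 771.
OR = (a·d)/(b·c) = (1791 × 771) / (351 × 333) = 1380861 / 116883 = 11.81404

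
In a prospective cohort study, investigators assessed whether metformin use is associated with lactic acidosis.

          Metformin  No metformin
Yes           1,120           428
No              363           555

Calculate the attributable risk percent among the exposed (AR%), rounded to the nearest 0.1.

Reading the table with exposure as columns: a = 1120 (Metformin, case), b = 363 (Metformin, non-case), c = 428 (No metformin, case), d = 555.
Risk in exposed = 1120/1483 = 0.75523; risk in unexposed = 428/983 = 0.43540.
RR = 0.75523/0.43540 = 1.73455
AR% = (RR − 1)/RR × 100 = (1.73455 − 1)/1.73455 × 100 = 42.3481%

42.3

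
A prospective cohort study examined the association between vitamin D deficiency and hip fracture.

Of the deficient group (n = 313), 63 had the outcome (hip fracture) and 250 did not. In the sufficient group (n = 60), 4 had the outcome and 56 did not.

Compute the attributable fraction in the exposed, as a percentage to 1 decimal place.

From the description: a = 63, b = 250, c = 4, d = 56.
Risk in exposed = 63/313 = 0.20128; risk in unexposed = 4/60 = 0.06667.
RR = 0.20128/0.06667 = 3.01917
AR% = (RR − 1)/RR × 100 = (3.01917 − 1)/3.01917 × 100 = 66.8783%

66.9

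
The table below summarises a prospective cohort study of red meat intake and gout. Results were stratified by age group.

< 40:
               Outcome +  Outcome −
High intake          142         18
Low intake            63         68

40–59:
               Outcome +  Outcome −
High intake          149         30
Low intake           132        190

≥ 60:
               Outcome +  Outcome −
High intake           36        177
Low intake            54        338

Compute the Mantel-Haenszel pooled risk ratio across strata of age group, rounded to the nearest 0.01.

1.82

RR_MH = Σ(aᵢ·n₀ᵢ/nᵢ) / Σ(cᵢ·n₁ᵢ/nᵢ), with n₁ᵢ = aᵢ+bᵢ (exposed), n₀ᵢ = cᵢ+dᵢ (unexposed), nᵢ = n₁ᵢ+n₀ᵢ.
Stratum 1 (< 40): n₁ = 160, n₀ = 131, n = 291; a·n₀/n = 142·131/291 = 63.9244; c·n₁/n = 63·160/291 = 34.6392
Stratum 2 (40–59): n₁ = 179, n₀ = 322, n = 501; a·n₀/n = 149·322/501 = 95.7645; c·n₁/n = 132·179/501 = 47.1617
Stratum 3 (≥ 60): n₁ = 213, n₀ = 392, n = 605; a·n₀/n = 36·392/605 = 23.3256; c·n₁/n = 54·213/605 = 19.0116
RR_MH = (63.9244 + 95.7645 + 23.3256) / (34.6392 + 47.1617 + 19.0116) = 183.0145 / 100.8124 = 1.81540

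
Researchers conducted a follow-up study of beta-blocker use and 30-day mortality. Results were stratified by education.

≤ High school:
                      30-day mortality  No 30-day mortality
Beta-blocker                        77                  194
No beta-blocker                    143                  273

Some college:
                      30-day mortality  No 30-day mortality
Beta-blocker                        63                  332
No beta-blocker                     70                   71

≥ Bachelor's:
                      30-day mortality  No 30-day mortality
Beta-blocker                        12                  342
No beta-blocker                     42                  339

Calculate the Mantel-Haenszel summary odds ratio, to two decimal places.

0.43

OR_MH = Σ(aᵢdᵢ/nᵢ) / Σ(bᵢcᵢ/nᵢ), where nᵢ is the stratum total.
Stratum 1 (≤ High school): n = 687; a·d/n = 77·273/687 = 30.5983; b·c/n = 194·143/687 = 40.3814
Stratum 2 (Some college): n = 536; a·d/n = 63·71/536 = 8.3451; b·c/n = 332·70/536 = 43.3582
Stratum 3 (≥ Bachelor's): n = 735; a·d/n = 12·339/735 = 5.5347; b·c/n = 342·42/735 = 19.5429
OR_MH = (30.5983 + 8.3451 + 5.5347) / (40.3814 + 43.3582 + 19.5429) = 44.4781 / 103.2824 = 0.43065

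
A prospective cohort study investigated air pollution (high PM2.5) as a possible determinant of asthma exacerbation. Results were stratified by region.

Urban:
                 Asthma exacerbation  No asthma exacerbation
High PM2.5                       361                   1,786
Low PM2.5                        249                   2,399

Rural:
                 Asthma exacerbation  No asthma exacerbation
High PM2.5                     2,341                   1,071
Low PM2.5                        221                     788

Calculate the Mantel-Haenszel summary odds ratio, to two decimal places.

OR_MH = Σ(aᵢdᵢ/nᵢ) / Σ(bᵢcᵢ/nᵢ), where nᵢ is the stratum total.
Stratum 1 (Urban): n = 4795; a·d/n = 361·2399/4795 = 180.6129; b·c/n = 1786·249/4795 = 92.7454
Stratum 2 (Rural): n = 4421; a·d/n = 2341·788/4421 = 417.2603; b·c/n = 1071·221/4421 = 53.5379
OR_MH = (180.6129 + 417.2603) / (92.7454 + 53.5379) = 597.8733 / 146.2832 = 4.08709

4.09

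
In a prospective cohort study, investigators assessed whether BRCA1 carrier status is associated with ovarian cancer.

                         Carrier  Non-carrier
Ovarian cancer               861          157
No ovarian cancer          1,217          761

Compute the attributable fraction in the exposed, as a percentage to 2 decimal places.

58.72

Reading the table with exposure as columns: a = 861 (Carrier, case), b = 1217 (Carrier, non-case), c = 157 (Non-carrier, case), d = 761.
Risk in exposed = 861/2078 = 0.41434; risk in unexposed = 157/918 = 0.17102.
RR = 0.41434/0.17102 = 2.42271
AR% = (RR − 1)/RR × 100 = (2.42271 − 1)/2.42271 × 100 = 58.7238%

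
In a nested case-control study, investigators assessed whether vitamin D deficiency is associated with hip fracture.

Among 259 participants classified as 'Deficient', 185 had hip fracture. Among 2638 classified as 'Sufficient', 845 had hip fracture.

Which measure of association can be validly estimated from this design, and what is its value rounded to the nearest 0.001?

5.305

From the description: a = 185, b = 74, c = 845, d = 1793.
This is a nested case-control study: participants were sampled on outcome status, so risks in the source population cannot be estimated directly — relative risk is not valid here. The odds ratio is the appropriate measure.
OR = (a·d)/(b·c) = (185 × 1793) / (74 × 845) = 331705 / 62530 = 5.30473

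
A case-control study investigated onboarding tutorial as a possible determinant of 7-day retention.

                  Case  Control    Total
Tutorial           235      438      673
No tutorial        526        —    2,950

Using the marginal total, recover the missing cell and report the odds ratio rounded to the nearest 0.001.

2.473

The missing cell is in the unexposed row: 2950 − 526 = 2424.
So a = 235, b = 438, c = 526, d = 2424.
OR = (a·d)/(b·c) = (235 × 2424) / (438 × 526) = 569640 / 230388 = 2.47252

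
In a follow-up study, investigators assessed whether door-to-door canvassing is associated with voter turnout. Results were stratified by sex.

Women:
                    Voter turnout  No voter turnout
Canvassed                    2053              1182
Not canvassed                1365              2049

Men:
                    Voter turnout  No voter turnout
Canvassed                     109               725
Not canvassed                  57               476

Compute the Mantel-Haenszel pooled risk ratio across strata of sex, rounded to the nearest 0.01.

1.57

RR_MH = Σ(aᵢ·n₀ᵢ/nᵢ) / Σ(cᵢ·n₁ᵢ/nᵢ), with n₁ᵢ = aᵢ+bᵢ (exposed), n₀ᵢ = cᵢ+dᵢ (unexposed), nᵢ = n₁ᵢ+n₀ᵢ.
Stratum 1 (Women): n₁ = 3235, n₀ = 3414, n = 6649; a·n₀/n = 2053·3414/6649 = 1054.1348; c·n₁/n = 1365·3235/6649 = 664.1262
Stratum 2 (Men): n₁ = 834, n₀ = 533, n = 1367; a·n₀/n = 109·533/1367 = 42.4996; c·n₁/n = 57·834/1367 = 34.7754
RR_MH = (1054.1348 + 42.4996) / (664.1262 + 34.7754) = 1096.6344 / 698.9016 = 1.56908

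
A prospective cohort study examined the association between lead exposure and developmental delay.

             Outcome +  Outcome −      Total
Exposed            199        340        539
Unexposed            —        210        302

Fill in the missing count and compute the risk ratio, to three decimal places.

1.212

The missing cell is in the unexposed row: 302 − 210 = 92.
So a = 199, b = 340, c = 92, d = 210.
RR = [a/(a+b)] / [c/(c+d)] = (199/539) / (92/302) = 0.36920/0.30464 = 1.21195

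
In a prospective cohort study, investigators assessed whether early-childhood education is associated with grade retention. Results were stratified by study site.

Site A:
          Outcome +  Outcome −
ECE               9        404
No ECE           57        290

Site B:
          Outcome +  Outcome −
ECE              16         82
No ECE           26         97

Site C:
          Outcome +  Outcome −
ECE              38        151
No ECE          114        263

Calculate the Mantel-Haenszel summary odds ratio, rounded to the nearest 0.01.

0.40

OR_MH = Σ(aᵢdᵢ/nᵢ) / Σ(bᵢcᵢ/nᵢ), where nᵢ is the stratum total.
Stratum 1 (Site A): n = 760; a·d/n = 9·290/760 = 3.4342; b·c/n = 404·57/760 = 30.3000
Stratum 2 (Site B): n = 221; a·d/n = 16·97/221 = 7.0226; b·c/n = 82·26/221 = 9.6471
Stratum 3 (Site C): n = 566; a·d/n = 38·263/566 = 17.6572; b·c/n = 151·114/566 = 30.4134
OR_MH = (3.4342 + 7.0226 + 17.6572) / (30.3000 + 9.6471 + 30.4134) = 28.1141 / 70.3605 = 0.39957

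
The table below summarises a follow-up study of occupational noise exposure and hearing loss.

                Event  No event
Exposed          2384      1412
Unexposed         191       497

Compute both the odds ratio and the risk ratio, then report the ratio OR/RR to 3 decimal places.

Cells: a = 2384, b = 1412, c = 191, d = 497.
OR = (2384·497)/(1412·191) = 1184848/269692 = 4.39334
Risk in exposed = 2384/3796 = 0.62803; risk in unexposed = 191/688 = 0.27762; RR = 2.26222
OR/RR = 4.39334 / 2.26222 = 1.94205
The outcome is not rare, so the OR lies further from 1 than the RR.

1.942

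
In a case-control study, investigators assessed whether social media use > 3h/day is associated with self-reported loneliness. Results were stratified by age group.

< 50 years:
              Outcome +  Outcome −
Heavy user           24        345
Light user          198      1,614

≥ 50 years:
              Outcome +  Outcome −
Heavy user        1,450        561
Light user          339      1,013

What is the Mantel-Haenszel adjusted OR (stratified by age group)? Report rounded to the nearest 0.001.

5.173

OR_MH = Σ(aᵢdᵢ/nᵢ) / Σ(bᵢcᵢ/nᵢ), where nᵢ is the stratum total.
Stratum 1 (< 50 years): n = 2181; a·d/n = 24·1614/2181 = 17.7607; b·c/n = 345·198/2181 = 31.3205
Stratum 2 (≥ 50 years): n = 3363; a·d/n = 1450·1013/3363 = 436.7678; b·c/n = 561·339/3363 = 56.5504
OR_MH = (17.7607 + 436.7678) / (31.3205 + 56.5504) = 454.5284 / 87.8709 = 5.17268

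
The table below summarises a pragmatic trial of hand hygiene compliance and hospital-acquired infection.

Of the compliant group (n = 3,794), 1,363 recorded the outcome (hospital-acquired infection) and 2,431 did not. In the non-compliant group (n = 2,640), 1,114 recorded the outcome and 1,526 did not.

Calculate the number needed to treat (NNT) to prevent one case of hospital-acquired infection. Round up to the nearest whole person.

16

Risk in treated group = 1363/3794 = 0.35925; risk in control = 1114/2640 = 0.42197.
Absolute risk reduction = 0.42197 − 0.35925 = 0.06272
NNT = 1 / ARR = 1 / 0.06272 = 15.944 → round up → 16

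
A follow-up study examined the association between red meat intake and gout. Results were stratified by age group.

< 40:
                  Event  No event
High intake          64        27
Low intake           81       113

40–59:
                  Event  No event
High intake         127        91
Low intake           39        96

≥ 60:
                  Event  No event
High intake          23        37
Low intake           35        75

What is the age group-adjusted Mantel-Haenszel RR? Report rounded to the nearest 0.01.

1.72

RR_MH = Σ(aᵢ·n₀ᵢ/nᵢ) / Σ(cᵢ·n₁ᵢ/nᵢ), with n₁ᵢ = aᵢ+bᵢ (exposed), n₀ᵢ = cᵢ+dᵢ (unexposed), nᵢ = n₁ᵢ+n₀ᵢ.
Stratum 1 (< 40): n₁ = 91, n₀ = 194, n = 285; a·n₀/n = 64·194/285 = 43.5649; c·n₁/n = 81·91/285 = 25.8632
Stratum 2 (40–59): n₁ = 218, n₀ = 135, n = 353; a·n₀/n = 127·135/353 = 48.5694; c·n₁/n = 39·218/353 = 24.0850
Stratum 3 (≥ 60): n₁ = 60, n₀ = 110, n = 170; a·n₀/n = 23·110/170 = 14.8824; c·n₁/n = 35·60/170 = 12.3529
RR_MH = (43.5649 + 48.5694 + 14.8824) / (25.8632 + 24.0850 + 12.3529) = 107.0167 / 62.3011 = 1.71773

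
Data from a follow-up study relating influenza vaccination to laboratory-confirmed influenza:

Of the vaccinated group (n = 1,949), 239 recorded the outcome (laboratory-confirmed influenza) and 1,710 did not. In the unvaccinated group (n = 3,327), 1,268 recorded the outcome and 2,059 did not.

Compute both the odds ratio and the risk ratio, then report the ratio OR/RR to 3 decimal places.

0.705

From the description: a = 239, b = 1710, c = 1268, d = 2059.
OR = (239·2059)/(1710·1268) = 492101/2168280 = 0.22695
Risk in exposed = 239/1949 = 0.12263; risk in unexposed = 1268/3327 = 0.38112; RR = 0.32175
OR/RR = 0.22695 / 0.32175 = 0.70537
The outcome is not rare, so the OR lies further from 1 than the RR.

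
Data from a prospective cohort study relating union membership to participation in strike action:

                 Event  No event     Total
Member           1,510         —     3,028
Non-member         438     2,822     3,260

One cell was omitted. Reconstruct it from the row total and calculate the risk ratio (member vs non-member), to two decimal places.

The missing cell is in the exposed row: 3028 − 1510 = 1518.
So a = 1510, b = 1518, c = 438, d = 2822.
RR = [a/(a+b)] / [c/(c+d)] = (1510/3028) / (438/3260) = 0.49868/0.13436 = 3.71163

3.71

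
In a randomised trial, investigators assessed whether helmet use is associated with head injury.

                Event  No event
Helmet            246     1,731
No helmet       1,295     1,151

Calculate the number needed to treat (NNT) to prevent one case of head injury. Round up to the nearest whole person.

3

Risk in treated group = 246/1977 = 0.12443; risk in control = 1295/2446 = 0.52944.
Absolute risk reduction = 0.52944 − 0.12443 = 0.40500
NNT = 1 / ARR = 1 / 0.40500 = 2.469 → round up → 3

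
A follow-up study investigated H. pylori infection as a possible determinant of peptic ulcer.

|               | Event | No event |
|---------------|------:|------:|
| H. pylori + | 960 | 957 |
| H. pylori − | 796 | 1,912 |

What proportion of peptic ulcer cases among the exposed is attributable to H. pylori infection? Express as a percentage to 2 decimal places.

Cells: a = 960, b = 957, c = 796, d = 1912.
Risk in exposed = 960/1917 = 0.50078; risk in unexposed = 796/2708 = 0.29394.
RR = 0.50078/0.29394 = 1.70367
AR% = (RR − 1)/RR × 100 = (1.70367 − 1)/1.70367 × 100 = 41.3031%

41.30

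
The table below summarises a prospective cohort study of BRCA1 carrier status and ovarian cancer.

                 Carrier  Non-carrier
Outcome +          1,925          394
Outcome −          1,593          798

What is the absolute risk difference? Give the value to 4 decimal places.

0.2166

Reading the table with exposure as columns: a = 1925 (Carrier, case), b = 1593 (Carrier, non-case), c = 394 (Non-carrier, case), d = 798.
Risk in exposed = 1925/3518 = 0.547186; risk in unexposed = 394/1192 = 0.330537.
Risk difference = 0.547186 − 0.330537 = 0.216649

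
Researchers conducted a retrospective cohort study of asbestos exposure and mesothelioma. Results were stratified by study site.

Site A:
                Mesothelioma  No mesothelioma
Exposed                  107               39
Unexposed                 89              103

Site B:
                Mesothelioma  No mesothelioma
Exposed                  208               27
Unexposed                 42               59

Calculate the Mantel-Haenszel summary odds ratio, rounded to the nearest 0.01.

OR_MH = Σ(aᵢdᵢ/nᵢ) / Σ(bᵢcᵢ/nᵢ), where nᵢ is the stratum total.
Stratum 1 (Site A): n = 338; a·d/n = 107·103/338 = 32.6065; b·c/n = 39·89/338 = 10.2692
Stratum 2 (Site B): n = 336; a·d/n = 208·59/336 = 36.5238; b·c/n = 27·42/336 = 3.3750
OR_MH = (32.6065 + 36.5238) / (10.2692 + 3.3750) = 69.1303 / 13.6442 = 5.06663

5.07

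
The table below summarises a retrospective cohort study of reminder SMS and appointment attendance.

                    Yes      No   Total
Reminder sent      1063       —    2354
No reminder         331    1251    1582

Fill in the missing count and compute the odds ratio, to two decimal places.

The missing cell is in the exposed row: 2354 − 1063 = 1291.
So a = 1063, b = 1291, c = 331, d = 1251.
OR = (a·d)/(b·c) = (1063 × 1251) / (1291 × 331) = 1329813 / 427321 = 3.11198

3.11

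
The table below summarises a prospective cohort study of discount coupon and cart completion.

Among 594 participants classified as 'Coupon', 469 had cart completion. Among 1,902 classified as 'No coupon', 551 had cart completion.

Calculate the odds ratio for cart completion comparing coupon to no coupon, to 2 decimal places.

9.20

From the description: a = 469, b = 125, c = 551, d = 1351.
OR = (a·d)/(b·c) = (469 × 1351) / (125 × 551) = 633619 / 68875 = 9.19955
The odds of cart completion are about 9.20 times as high in the coupon group.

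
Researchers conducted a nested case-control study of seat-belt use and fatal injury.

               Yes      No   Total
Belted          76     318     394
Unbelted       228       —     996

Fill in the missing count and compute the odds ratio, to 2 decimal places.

The missing cell is in the unexposed row: 996 − 228 = 768.
So a = 76, b = 318, c = 228, d = 768.
OR = (a·d)/(b·c) = (76 × 768) / (318 × 228) = 58368 / 72504 = 0.80503

0.81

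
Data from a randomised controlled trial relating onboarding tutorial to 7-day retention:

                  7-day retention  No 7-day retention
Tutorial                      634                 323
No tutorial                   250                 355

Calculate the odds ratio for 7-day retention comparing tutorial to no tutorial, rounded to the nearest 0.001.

Cells: a = 634, b = 323, c = 250, d = 355.
OR = (a·d)/(b·c) = (634 × 355) / (323 × 250) = 225070 / 80750 = 2.78724
The odds of 7-day retention are about 2.79 times as high in the tutorial group.

2.787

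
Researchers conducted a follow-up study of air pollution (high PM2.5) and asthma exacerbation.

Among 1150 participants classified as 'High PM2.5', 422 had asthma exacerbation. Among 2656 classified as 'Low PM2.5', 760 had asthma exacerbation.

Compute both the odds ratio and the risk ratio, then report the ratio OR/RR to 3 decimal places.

From the description: a = 422, b = 728, c = 760, d = 1896.
OR = (422·1896)/(728·760) = 800112/553280 = 1.44612
Risk in exposed = 422/1150 = 0.36696; risk in unexposed = 760/2656 = 0.28614; RR = 1.28242
OR/RR = 1.44612 / 1.28242 = 1.12766
The outcome is not rare, so the OR lies further from 1 than the RR.

1.128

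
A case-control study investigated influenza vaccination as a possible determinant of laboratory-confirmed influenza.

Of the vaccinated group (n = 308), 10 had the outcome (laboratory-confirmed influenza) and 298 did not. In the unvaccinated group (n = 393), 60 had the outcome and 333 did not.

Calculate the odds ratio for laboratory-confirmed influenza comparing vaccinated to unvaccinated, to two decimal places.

From the description: a = 10, b = 298, c = 60, d = 333.
OR = (a·d)/(b·c) = (10 × 333) / (298 × 60) = 3330 / 17880 = 0.18624
Exposure is associated with lower odds of laboratory-confirmed influenza (OR = 0.19 < 1).

0.19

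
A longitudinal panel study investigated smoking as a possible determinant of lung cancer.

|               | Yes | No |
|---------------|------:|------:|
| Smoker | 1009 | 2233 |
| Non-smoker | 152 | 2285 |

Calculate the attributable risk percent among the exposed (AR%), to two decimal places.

Cells: a = 1009, b = 2233, c = 152, d = 2285.
Risk in exposed = 1009/3242 = 0.31123; risk in unexposed = 152/2437 = 0.06237.
RR = 0.31123/0.06237 = 4.98988
AR% = (RR − 1)/RR × 100 = (4.98988 − 1)/4.98988 × 100 = 79.9594%

79.96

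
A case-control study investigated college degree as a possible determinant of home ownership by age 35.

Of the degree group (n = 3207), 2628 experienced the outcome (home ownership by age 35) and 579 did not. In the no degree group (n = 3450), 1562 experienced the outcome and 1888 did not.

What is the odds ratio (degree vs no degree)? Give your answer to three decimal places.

From the description: a = 2628, b = 579, c = 1562, d = 1888.
OR = (a·d)/(b·c) = (2628 × 1888) / (579 × 1562) = 4961664 / 904398 = 5.48615
The odds of home ownership by age 35 are about 5.49 times as high in the degree group.

5.486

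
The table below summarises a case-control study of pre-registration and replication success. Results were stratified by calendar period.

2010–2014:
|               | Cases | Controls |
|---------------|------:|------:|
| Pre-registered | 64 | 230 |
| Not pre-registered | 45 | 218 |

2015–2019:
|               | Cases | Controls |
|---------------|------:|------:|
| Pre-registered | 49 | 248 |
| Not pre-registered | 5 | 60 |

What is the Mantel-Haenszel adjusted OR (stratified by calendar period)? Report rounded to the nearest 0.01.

1.51

OR_MH = Σ(aᵢdᵢ/nᵢ) / Σ(bᵢcᵢ/nᵢ), where nᵢ is the stratum total.
Stratum 1 (2010–2014): n = 557; a·d/n = 64·218/557 = 25.0485; b·c/n = 230·45/557 = 18.5817
Stratum 2 (2015–2019): n = 362; a·d/n = 49·60/362 = 8.1215; b·c/n = 248·5/362 = 3.4254
OR_MH = (25.0485 + 8.1215) / (18.5817 + 3.4254) = 33.1700 / 22.0071 = 1.50724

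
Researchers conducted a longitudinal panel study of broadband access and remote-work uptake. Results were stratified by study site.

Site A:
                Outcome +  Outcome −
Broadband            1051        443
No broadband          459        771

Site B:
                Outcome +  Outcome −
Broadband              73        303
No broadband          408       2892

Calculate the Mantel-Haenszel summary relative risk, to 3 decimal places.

1.840

RR_MH = Σ(aᵢ·n₀ᵢ/nᵢ) / Σ(cᵢ·n₁ᵢ/nᵢ), with n₁ᵢ = aᵢ+bᵢ (exposed), n₀ᵢ = cᵢ+dᵢ (unexposed), nᵢ = n₁ᵢ+n₀ᵢ.
Stratum 1 (Site A): n₁ = 1494, n₀ = 1230, n = 2724; a·n₀/n = 1051·1230/2724 = 474.5705; c·n₁/n = 459·1494/2724 = 251.7423
Stratum 2 (Site B): n₁ = 376, n₀ = 3300, n = 3676; a·n₀/n = 73·3300/3676 = 65.5332; c·n₁/n = 408·376/3676 = 41.7323
RR_MH = (474.5705 + 65.5332) / (251.7423 + 41.7323) = 540.1037 / 293.4746 = 1.84038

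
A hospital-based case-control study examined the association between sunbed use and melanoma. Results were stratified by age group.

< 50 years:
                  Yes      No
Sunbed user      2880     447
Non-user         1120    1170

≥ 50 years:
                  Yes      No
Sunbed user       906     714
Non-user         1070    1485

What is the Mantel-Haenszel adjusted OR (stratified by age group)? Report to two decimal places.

OR_MH = Σ(aᵢdᵢ/nᵢ) / Σ(bᵢcᵢ/nᵢ), where nᵢ is the stratum total.
Stratum 1 (< 50 years): n = 5617; a·d/n = 2880·1170/5617 = 599.8932; b·c/n = 447·1120/5617 = 89.1294
Stratum 2 (≥ 50 years): n = 4175; a·d/n = 906·1485/4175 = 322.2539; b·c/n = 714·1070/4175 = 182.9892
OR_MH = (599.8932 + 322.2539) / (89.1294 + 182.9892) = 922.1471 / 272.1187 = 3.38877

3.39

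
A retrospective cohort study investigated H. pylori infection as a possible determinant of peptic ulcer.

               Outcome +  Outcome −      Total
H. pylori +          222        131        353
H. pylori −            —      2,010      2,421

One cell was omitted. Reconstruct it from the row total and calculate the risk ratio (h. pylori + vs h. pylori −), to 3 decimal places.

3.705

The missing cell is in the unexposed row: 2421 − 2010 = 411.
So a = 222, b = 131, c = 411, d = 2010.
RR = [a/(a+b)] / [c/(c+d)] = (222/353) / (411/2421) = 0.62890/0.16976 = 3.70451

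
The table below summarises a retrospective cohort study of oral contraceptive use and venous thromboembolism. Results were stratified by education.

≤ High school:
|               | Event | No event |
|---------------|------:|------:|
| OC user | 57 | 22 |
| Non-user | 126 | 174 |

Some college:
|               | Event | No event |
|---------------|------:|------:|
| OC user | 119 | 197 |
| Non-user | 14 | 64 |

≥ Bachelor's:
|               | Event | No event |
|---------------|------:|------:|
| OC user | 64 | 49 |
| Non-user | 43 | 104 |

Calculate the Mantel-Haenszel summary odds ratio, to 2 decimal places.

3.17

OR_MH = Σ(aᵢdᵢ/nᵢ) / Σ(bᵢcᵢ/nᵢ), where nᵢ is the stratum total.
Stratum 1 (≤ High school): n = 379; a·d/n = 57·174/379 = 26.1689; b·c/n = 22·126/379 = 7.3140
Stratum 2 (Some college): n = 394; a·d/n = 119·64/394 = 19.3299; b·c/n = 197·14/394 = 7.0000
Stratum 3 (≥ Bachelor's): n = 260; a·d/n = 64·104/260 = 25.6000; b·c/n = 49·43/260 = 8.1038
OR_MH = (26.1689 + 19.3299 + 25.6000) / (7.3140 + 7.0000 + 8.1038) = 71.0988 / 22.4178 = 3.17153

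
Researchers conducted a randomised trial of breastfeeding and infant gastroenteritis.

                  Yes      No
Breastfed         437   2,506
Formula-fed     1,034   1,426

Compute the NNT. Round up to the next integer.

4

Risk in treated group = 437/2943 = 0.14849; risk in control = 1034/2460 = 0.42033.
Absolute risk reduction = 0.42033 − 0.14849 = 0.27184
NNT = 1 / ARR = 1 / 0.27184 = 3.679 → round up → 4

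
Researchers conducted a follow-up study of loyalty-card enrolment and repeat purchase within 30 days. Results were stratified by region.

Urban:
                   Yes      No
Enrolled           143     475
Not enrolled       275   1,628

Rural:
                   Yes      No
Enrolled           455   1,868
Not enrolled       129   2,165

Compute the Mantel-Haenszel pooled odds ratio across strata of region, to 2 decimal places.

2.94

OR_MH = Σ(aᵢdᵢ/nᵢ) / Σ(bᵢcᵢ/nᵢ), where nᵢ is the stratum total.
Stratum 1 (Urban): n = 2521; a·d/n = 143·1628/2521 = 92.3459; b·c/n = 475·275/2521 = 51.8148
Stratum 2 (Rural): n = 4617; a·d/n = 455·2165/4617 = 213.3582; b·c/n = 1868·129/4617 = 52.1923
OR_MH = (92.3459 + 213.3582) / (51.8148 + 52.1923) = 305.7041 / 104.0071 = 2.93926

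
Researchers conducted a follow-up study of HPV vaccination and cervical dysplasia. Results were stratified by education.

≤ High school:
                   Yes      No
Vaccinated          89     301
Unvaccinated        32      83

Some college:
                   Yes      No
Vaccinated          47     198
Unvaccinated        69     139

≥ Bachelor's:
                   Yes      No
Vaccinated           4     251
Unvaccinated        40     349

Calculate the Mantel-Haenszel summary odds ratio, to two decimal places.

OR_MH = Σ(aᵢdᵢ/nᵢ) / Σ(bᵢcᵢ/nᵢ), where nᵢ is the stratum total.
Stratum 1 (≤ High school): n = 505; a·d/n = 89·83/505 = 14.6277; b·c/n = 301·32/505 = 19.0733
Stratum 2 (Some college): n = 453; a·d/n = 47·139/453 = 14.4216; b·c/n = 198·69/453 = 30.1589
Stratum 3 (≥ Bachelor's): n = 644; a·d/n = 4·349/644 = 2.1677; b·c/n = 251·40/644 = 15.5901
OR_MH = (14.6277 + 14.4216 + 2.1677) / (19.0733 + 30.1589 + 15.5901) = 31.2171 / 64.8223 = 0.48158

0.48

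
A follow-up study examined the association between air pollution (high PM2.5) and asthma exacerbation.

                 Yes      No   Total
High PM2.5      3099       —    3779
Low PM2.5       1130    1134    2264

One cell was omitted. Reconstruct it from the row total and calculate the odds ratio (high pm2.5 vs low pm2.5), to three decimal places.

The missing cell is in the exposed row: 3779 − 3099 = 680.
So a = 3099, b = 680, c = 1130, d = 1134.
OR = (a·d)/(b·c) = (3099 × 1134) / (680 × 1130) = 3514266 / 768400 = 4.57349

4.573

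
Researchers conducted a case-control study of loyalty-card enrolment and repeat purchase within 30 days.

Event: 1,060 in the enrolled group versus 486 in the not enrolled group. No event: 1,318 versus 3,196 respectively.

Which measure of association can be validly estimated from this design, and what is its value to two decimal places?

From the description: a = 1060, b = 1318, c = 486, d = 3196.
This is a case-control study: participants were sampled on outcome status, so risks in the source population cannot be estimated directly — relative risk is not valid here. The odds ratio is the appropriate measure.
OR = (a·d)/(b·c) = (1060 × 3196) / (1318 × 486) = 3387760 / 640548 = 5.28885

5.29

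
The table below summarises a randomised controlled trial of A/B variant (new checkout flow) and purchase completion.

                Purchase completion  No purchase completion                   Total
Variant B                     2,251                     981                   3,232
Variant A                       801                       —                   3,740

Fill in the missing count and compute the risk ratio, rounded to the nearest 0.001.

The missing cell is in the unexposed row: 3740 − 801 = 2939.
So a = 2251, b = 981, c = 801, d = 2939.
RR = [a/(a+b)] / [c/(c+d)] = (2251/3232) / (801/3740) = 0.69647/0.21417 = 3.25195

3.252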